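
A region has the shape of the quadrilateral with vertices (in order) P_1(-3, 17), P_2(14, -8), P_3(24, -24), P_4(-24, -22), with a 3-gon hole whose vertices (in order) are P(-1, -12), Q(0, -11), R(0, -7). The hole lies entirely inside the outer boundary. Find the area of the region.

966

Outer boundary:
Apply Gauss's area formula: 2A = Σ (x_i·y_{i+1} − x_{i+1}·y_i), indices taken mod 4.
Σ = (-214) + (-144) + (-1104) + (-474) = -1936
Area = |Σ|/2 = 968.
Hole:
Cross-terms: 11, 0, -7  ⇒  Σ = 4
Area = |Σ|/2 = 2.
Net area = 968 − 2 = 966.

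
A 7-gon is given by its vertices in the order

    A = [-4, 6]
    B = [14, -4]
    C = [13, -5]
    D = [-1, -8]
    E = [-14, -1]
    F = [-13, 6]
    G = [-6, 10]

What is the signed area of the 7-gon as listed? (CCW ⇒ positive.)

Apply the surveyor's formula: 2A = Σ (x_i·y_{i+1} − x_{i+1}·y_i), indices taken mod 7.
Σ = (-68) + (-18) + (-109) + (-111) + (-97) + (-94) + (4) = -493
Signed area = Σ/2 = -246.5 (negative ⇒ clockwise traversal).

-246.5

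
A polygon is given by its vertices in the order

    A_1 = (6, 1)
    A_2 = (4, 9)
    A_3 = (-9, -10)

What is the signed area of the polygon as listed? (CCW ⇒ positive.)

71

Cross-terms: 50, 41, 51  ⇒  Σ = 142
Signed area = Σ/2 = 71 (positive ⇒ counter-clockwise traversal).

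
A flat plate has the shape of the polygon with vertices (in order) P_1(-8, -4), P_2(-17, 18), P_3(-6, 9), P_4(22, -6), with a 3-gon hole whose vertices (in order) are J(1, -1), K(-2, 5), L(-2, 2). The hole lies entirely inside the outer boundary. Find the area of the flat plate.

273

Outer boundary:
Apply the surveyor's formula: 2A = Σ (x_i·y_{i+1} − x_{i+1}·y_i), indices taken mod 4.
Σ = (-212) + (-45) + (-162) + (-136) = -555
Area = |Σ|/2 = 277.5.
Hole:
Cross-terms: 3, 6, 0  ⇒  Σ = 9
Area = |Σ|/2 = 4.5.
Net area = 277.5 − 4.5 = 273.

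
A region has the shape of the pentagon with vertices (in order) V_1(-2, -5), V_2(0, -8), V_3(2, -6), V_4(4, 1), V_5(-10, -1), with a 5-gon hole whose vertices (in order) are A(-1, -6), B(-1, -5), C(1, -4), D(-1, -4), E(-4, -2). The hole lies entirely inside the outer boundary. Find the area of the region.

Outer boundary:
Apply Gauss's area formula: 2A = Σ (x_i·y_{i+1} − x_{i+1}·y_i), indices taken mod 5.
Σ = (16) + (16) + (26) + (6) + (48) = 112
Area = |Σ|/2 = 56.
Hole:
Apply the surveyor's formula: 2A = Σ (x_i·y_{i+1} − x_{i+1}·y_i), indices taken mod 5.
Σ = (-1) + (9) + (-8) + (-14) + (22) = 8
Area = |Σ|/2 = 4.
Net area = 56 − 4 = 52.

52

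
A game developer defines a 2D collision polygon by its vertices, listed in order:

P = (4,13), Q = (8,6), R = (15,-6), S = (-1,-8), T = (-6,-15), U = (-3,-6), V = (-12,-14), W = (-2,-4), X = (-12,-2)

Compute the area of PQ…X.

294

Apply Gauss's area formula: 2A = Σ (x_i·y_{i+1} − x_{i+1}·y_i), indices taken mod 9.
P→Q: (4)(6) − (8)(13) = -80
Q→R: (8)(-6) − (15)(6) = -138
R→S: (15)(-8) − (-1)(-6) = -126
S→T: (-1)(-15) − (-6)(-8) = -33
T→U: (-6)(-6) − (-3)(-15) = -9
U→V: (-3)(-14) − (-12)(-6) = -30
V→W: (-12)(-4) − (-2)(-14) = 20
W→X: (-2)(-2) − (-12)(-4) = -44
X→P: (-12)(13) − (4)(-2) = -148
Σ = -588
Area = |Σ|/2 = 294.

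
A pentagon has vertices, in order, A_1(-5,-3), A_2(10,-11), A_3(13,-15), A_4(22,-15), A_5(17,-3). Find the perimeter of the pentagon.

|A_1A_2| = √((15)² + (-8)²) = √289 = 17
|A_2A_3| = √((3)² + (-4)²) = √25 = 5
|A_3A_4| = √((9)² + (0)²) = √81 = 9
|A_4A_5| = √((-5)² + (12)²) = √169 = 13
|A_5A_1| = √((-22)² + (0)²) = √484 = 22
Perimeter = 17 + 5 + 9 + 13 + 22 = 66.

66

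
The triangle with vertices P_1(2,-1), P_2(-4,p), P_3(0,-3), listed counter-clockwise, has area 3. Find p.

The doubled signed area Σ (x_i y_{i+1} − x_{i+1} y_i) is linear in p.
With p=0 it equals 14; the coefficient of p is 2 (from the two edges through P_2).
So 2·p + 14 = 2·3 = 6 ⇒ p = -4.

-4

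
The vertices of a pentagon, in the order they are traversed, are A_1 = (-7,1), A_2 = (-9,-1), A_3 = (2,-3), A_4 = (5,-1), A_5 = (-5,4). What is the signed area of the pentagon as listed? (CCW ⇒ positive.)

48

Apply Gauss's area formula: 2A = Σ (x_i·y_{i+1} − x_{i+1}·y_i), indices taken mod 5.
Cross-terms: 16, 29, 13, 15, 23  ⇒  Σ = 96
Signed area = Σ/2 = 48 (positive ⇒ counter-clockwise traversal).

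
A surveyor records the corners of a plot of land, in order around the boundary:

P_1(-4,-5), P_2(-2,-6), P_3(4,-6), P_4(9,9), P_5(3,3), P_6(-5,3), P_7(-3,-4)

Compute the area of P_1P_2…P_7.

96

Cross-terms: 14, 36, 90, 0, 24, 29, -1  ⇒  Σ = 192
Area = |Σ|/2 = 96.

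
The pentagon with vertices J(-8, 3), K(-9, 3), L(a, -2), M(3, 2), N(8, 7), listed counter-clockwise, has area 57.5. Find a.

Write out the shoelace sum; only the two edges meeting at L involve a:
2·Area = [((-9)·(-2) − a·3) + (a·2 − 3·(-2))] + 88
       = -1·a + 112 = 115
⇒ a = -3.

-3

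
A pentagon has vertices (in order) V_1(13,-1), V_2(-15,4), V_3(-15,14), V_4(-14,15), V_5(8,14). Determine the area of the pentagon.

324

Apply the shoelace formula: 2A = Σ (x_i·y_{i+1} − x_{i+1}·y_i), indices taken mod 5.
V_1→V_2: (13)(4) − (-15)(-1) = 37
V_2→V_3: (-15)(14) − (-15)(4) = -150
V_3→V_4: (-15)(15) − (-14)(14) = -29
V_4→V_5: (-14)(14) − (8)(15) = -316
V_5→V_1: (8)(-1) − (13)(14) = -190
Σ = -648
Area = |Σ|/2 = 324.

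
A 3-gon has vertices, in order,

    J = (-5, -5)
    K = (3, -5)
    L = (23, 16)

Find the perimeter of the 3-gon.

|JK| = √((8)² + (0)²) = √64 = 8
|KL| = √((20)² + (21)²) = √841 = 29
|LJ| = √((-28)² + (-21)²) = √1225 = 35
Perimeter = 8 + 29 + 35 = 72.

72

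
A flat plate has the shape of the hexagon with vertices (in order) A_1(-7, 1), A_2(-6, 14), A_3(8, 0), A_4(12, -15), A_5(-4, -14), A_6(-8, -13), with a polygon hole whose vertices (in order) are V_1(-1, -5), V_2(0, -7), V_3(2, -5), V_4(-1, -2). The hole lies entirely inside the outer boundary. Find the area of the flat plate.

348

Outer boundary:
Apply the shoelace formula: 2A = Σ (x_i·y_{i+1} − x_{i+1}·y_i), indices taken mod 6.
Cross-terms: -92, -112, -120, -228, -60, -99  ⇒  Σ = -711
Area = |Σ|/2 = 355.5.
Hole:
Apply the surveyor's formula: 2A = Σ (x_i·y_{i+1} − x_{i+1}·y_i), indices taken mod 4.
Σ = (7) + (14) + (-9) + (3) = 15
Area = |Σ|/2 = 7.5.
Net area = 355.5 − 7.5 = 348.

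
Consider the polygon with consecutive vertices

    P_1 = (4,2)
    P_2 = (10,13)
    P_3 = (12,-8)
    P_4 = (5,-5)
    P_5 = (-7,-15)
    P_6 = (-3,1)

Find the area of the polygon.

Σ = (32) + (-236) + (-20) + (-110) + (-52) + (-10) = -396
Area = |Σ|/2 = 198.

198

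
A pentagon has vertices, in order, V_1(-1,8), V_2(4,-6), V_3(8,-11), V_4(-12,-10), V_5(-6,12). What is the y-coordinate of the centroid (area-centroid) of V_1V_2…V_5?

-178/79

Apply the shoelace formula. First the cross-terms c_i = x_i·y_{i+1} − x_{i+1}·y_i:
  -26, 4, -212, -204, -36  ⇒  2A = -474, A = -237.
Then Σ (y_i + y_{i+1})·c_i = 3204, so ȳ = 3204 / (6·(-237)) = -178/79.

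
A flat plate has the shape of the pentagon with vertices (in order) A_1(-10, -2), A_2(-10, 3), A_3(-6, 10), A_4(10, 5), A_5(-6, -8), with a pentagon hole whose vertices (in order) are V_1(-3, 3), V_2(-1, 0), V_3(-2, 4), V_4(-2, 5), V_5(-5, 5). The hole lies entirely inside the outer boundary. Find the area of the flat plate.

184

Outer boundary:
Cross-terms: -50, -82, -130, -50, -68  ⇒  Σ = -380
Area = |Σ|/2 = 190.
Hole:
Σ = (3) + (-4) + (-2) + (15) + (0) = 12
Area = |Σ|/2 = 6.
Net area = 190 − 6 = 184.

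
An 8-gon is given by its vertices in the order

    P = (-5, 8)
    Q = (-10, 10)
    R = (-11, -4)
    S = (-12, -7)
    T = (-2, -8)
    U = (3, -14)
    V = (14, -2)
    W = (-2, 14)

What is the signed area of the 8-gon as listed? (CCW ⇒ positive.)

Apply the surveyor's formula: 2A = Σ (x_i·y_{i+1} − x_{i+1}·y_i), indices taken mod 8.
Σ = (30) + (150) + (29) + (82) + (52) + (190) + (192) + (54) = 779
Signed area = Σ/2 = 389.5 (positive ⇒ counter-clockwise traversal).

389.5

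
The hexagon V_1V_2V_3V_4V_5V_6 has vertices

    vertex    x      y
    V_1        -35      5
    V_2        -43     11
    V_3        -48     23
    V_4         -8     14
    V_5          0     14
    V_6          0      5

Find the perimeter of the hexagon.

116

|V_1V_2| = √((-8)² + (6)²) = √100 = 10
|V_2V_3| = √((-5)² + (12)²) = √169 = 13
|V_3V_4| = √((40)² + (-9)²) = √1681 = 41
|V_4V_5| = √((8)² + (0)²) = √64 = 8
|V_5V_6| = √((0)² + (-9)²) = √81 = 9
|V_6V_1| = √((-35)² + (0)²) = √1225 = 35
Perimeter = 10 + 13 + 41 + 8 + 9 + 35 = 116.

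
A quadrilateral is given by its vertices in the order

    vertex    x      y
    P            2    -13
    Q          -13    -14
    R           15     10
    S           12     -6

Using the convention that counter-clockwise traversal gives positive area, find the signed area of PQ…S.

Apply Gauss's area formula: 2A = Σ (x_i·y_{i+1} − x_{i+1}·y_i), indices taken mod 4.
P→Q: (2)(-14) − (-13)(-13) = -197
Q→R: (-13)(10) − (15)(-14) = 80
R→S: (15)(-6) − (12)(10) = -210
S→P: (12)(-13) − (2)(-6) = -144
Σ = -471
Signed area = Σ/2 = -235.5 (negative ⇒ clockwise traversal).

-235.5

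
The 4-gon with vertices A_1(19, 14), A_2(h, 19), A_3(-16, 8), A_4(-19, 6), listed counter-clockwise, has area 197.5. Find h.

Write out the shoelace sum; only the two edges meeting at A_2 involve h:
2·Area = [(19·19 − h·14) + (h·8 − (-16)·19)] + -324
       = -6·h + 341 = 395
⇒ h = -9.

-9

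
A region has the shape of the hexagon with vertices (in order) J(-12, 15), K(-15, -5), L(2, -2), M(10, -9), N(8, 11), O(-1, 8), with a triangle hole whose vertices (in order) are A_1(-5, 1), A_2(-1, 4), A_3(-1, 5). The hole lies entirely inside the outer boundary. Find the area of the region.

Outer boundary:
Apply the shoelace (surveyor's) formula: 2A = Σ (x_i·y_{i+1} − x_{i+1}·y_i), indices taken mod 6.
Σ = (285) + (40) + (2) + (182) + (75) + (81) = 665
Area = |Σ|/2 = 332.5.
Hole:
Apply the surveyor's formula: 2A = Σ (x_i·y_{i+1} − x_{i+1}·y_i), indices taken mod 3.
Σ = (-19) + (-1) + (24) = 4
Area = |Σ|/2 = 2.
Net area = 332.5 − 2 = 330.5.

330.5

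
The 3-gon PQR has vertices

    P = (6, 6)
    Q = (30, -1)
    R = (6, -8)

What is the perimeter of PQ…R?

|PQ| = √((24)² + (-7)²) = √625 = 25
|QR| = √((-24)² + (-7)²) = √625 = 25
|RP| = √((0)² + (14)²) = √196 = 14
Perimeter = 25 + 25 + 14 = 64.

64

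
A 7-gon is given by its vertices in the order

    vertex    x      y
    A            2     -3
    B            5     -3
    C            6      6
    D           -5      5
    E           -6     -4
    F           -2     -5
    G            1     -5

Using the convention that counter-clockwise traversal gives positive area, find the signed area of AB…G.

Apply the surveyor's formula: 2A = Σ (x_i·y_{i+1} − x_{i+1}·y_i), indices taken mod 7.
Σ = (9) + (48) + (60) + (50) + (22) + (15) + (7) = 211
Signed area = Σ/2 = 105.5 (positive ⇒ counter-clockwise traversal).

105.5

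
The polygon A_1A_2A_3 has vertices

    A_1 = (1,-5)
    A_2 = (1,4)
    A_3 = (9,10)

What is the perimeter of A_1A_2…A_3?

|A_1A_2| = √((0)² + (9)²) = √81 = 9
|A_2A_3| = √((8)² + (6)²) = √100 = 10
|A_3A_1| = √((-8)² + (-15)²) = √289 = 17
Perimeter = 9 + 10 + 17 = 36.

36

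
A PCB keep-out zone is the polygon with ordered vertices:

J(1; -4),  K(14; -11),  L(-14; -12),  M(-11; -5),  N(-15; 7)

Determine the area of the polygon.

219

Σ = (45) + (-322) + (-62) + (-152) + (53) = -438
Area = |Σ|/2 = 219.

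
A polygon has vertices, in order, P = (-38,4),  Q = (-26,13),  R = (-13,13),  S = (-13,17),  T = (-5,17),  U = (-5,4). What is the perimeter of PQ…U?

|PQ| = √((12)² + (9)²) = √225 = 15
|QR| = √((13)² + (0)²) = √169 = 13
|RS| = √((0)² + (4)²) = √16 = 4
|ST| = √((8)² + (0)²) = √64 = 8
|TU| = √((0)² + (-13)²) = √169 = 13
|UP| = √((-33)² + (0)²) = √1089 = 33
Perimeter = 15 + 13 + 4 + 8 + 13 + 33 = 86.

86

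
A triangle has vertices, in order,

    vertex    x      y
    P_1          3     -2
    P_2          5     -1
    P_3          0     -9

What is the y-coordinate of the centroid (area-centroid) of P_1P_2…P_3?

Apply the shoelace (surveyor's) formula. First the cross-terms c_i = x_i·y_{i+1} − x_{i+1}·y_i:
  7, -45, 27  ⇒  2A = -11, A = -5.5.
Then Σ (y_i + y_{i+1})·c_i = 132, so ȳ = 132 / (6·(-5.5)) = -4.

-4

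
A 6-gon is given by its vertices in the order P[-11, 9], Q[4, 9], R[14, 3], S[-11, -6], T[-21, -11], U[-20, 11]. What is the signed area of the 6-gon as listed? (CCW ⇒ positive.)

Apply the shoelace (surveyor's) formula: 2A = Σ (x_i·y_{i+1} − x_{i+1}·y_i), indices taken mod 6.
Σ = (-135) + (-114) + (-51) + (-5) + (-451) + (-59) = -815
Signed area = Σ/2 = -407.5 (negative ⇒ clockwise traversal).

-407.5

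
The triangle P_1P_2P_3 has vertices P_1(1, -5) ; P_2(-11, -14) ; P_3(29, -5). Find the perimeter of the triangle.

|P_1P_2| = √((-12)² + (-9)²) = √225 = 15
|P_2P_3| = √((40)² + (9)²) = √1681 = 41
|P_3P_1| = √((-28)² + (0)²) = √784 = 28
Perimeter = 15 + 41 + 28 = 84.

84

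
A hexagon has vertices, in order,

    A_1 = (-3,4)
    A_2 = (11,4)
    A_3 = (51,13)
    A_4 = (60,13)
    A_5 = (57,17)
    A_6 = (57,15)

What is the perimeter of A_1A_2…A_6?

|A_1A_2| = √((14)² + (0)²) = √196 = 14
|A_2A_3| = √((40)² + (9)²) = √1681 = 41
|A_3A_4| = √((9)² + (0)²) = √81 = 9
|A_4A_5| = √((-3)² + (4)²) = √25 = 5
|A_5A_6| = √((0)² + (-2)²) = √4 = 2
|A_6A_1| = √((-60)² + (-11)²) = √3721 = 61
Perimeter = 14 + 41 + 9 + 5 + 2 + 61 = 132.

132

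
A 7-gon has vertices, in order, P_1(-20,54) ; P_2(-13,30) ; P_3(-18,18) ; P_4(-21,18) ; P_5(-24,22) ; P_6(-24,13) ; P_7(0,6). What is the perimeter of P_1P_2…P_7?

|P_1P_2| = √((7)² + (-24)²) = √625 = 25
|P_2P_3| = √((-5)² + (-12)²) = √169 = 13
|P_3P_4| = √((-3)² + (0)²) = √9 = 3
|P_4P_5| = √((-3)² + (4)²) = √25 = 5
|P_5P_6| = √((0)² + (-9)²) = √81 = 9
|P_6P_7| = √((24)² + (-7)²) = √625 = 25
|P_7P_1| = √((-20)² + (48)²) = √2704 = 52
Perimeter = 25 + 13 + 3 + 5 + 9 + 25 + 52 = 132.

132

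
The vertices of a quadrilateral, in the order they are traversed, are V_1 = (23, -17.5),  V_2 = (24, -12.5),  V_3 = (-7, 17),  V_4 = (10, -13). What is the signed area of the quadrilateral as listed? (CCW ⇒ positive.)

249

V_1→V_2: (23)(-12.5) − (24)(-17.5) = 132.5
V_2→V_3: (24)(17) − (-7)(-12.5) = 320.5
V_3→V_4: (-7)(-13) − (10)(17) = -79
V_4→V_1: (10)(-17.5) − (23)(-13) = 124
Σ = 498
Signed area = Σ/2 = 249 (positive ⇒ counter-clockwise traversal).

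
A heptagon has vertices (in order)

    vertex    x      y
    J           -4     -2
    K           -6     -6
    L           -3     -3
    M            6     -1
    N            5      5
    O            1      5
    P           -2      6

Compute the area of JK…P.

Apply the surveyor's formula: 2A = Σ (x_i·y_{i+1} − x_{i+1}·y_i), indices taken mod 7.
J→K: (-4)(-6) − (-6)(-2) = 12
K→L: (-6)(-3) − (-3)(-6) = 0
L→M: (-3)(-1) − (6)(-3) = 21
M→N: (6)(5) − (5)(-1) = 35
N→O: (5)(5) − (1)(5) = 20
O→P: (1)(6) − (-2)(5) = 16
P→J: (-2)(-2) − (-4)(6) = 28
Σ = 132
Area = |Σ|/2 = 66.

66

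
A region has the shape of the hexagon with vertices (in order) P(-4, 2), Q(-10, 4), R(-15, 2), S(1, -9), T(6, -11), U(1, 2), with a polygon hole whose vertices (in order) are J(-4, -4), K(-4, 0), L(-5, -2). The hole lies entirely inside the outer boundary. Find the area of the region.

Outer boundary:
Σ = (4) + (40) + (133) + (43) + (23) + (10) = 253
Area = |Σ|/2 = 126.5.
Hole:
J→K: (-4)(0) − (-4)(-4) = -16
K→L: (-4)(-2) − (-5)(0) = 8
L→J: (-5)(-4) − (-4)(-2) = 12
Σ = 4
Area = |Σ|/2 = 2.
Net area = 126.5 − 2 = 124.5.

124.5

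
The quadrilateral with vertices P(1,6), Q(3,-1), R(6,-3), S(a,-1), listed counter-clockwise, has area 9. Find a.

5

The doubled signed area Σ (x_i y_{i+1} − x_{i+1} y_i) is linear in a.
With a=0 it equals -27; the coefficient of a is 9 (from the two edges through S).
So 9·a + -27 = 2·9 = 18 ⇒ a = 5.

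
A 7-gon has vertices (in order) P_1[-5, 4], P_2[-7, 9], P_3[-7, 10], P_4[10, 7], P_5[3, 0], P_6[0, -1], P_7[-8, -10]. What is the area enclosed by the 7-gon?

143.5

Σ = (-17) + (-7) + (-149) + (-21) + (-3) + (-8) + (-82) = -287
Area = |Σ|/2 = 143.5.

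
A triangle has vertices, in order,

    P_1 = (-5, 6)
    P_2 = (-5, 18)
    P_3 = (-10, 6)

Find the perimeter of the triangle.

|P_1P_2| = √((0)² + (12)²) = √144 = 12
|P_2P_3| = √((-5)² + (-12)²) = √169 = 13
|P_3P_1| = √((5)² + (0)²) = √25 = 5
Perimeter = 12 + 13 + 5 = 30.

30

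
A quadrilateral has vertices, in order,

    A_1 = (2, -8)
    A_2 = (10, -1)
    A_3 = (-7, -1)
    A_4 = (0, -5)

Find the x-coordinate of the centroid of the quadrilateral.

Apply Gauss's area formula. First the cross-terms c_i = x_i·y_{i+1} − x_{i+1}·y_i:
  78, -17, 35, 10  ⇒  2A = 106, A = 53.
Then Σ (x_i + x_{i+1})·c_i = 660, so x̄ = 660 / (6·53) = 110/53.

110/53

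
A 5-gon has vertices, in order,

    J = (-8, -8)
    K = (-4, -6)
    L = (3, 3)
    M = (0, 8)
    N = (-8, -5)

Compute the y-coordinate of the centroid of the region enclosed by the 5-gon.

Apply the surveyor's formula. First the cross-terms c_i = x_i·y_{i+1} − x_{i+1}·y_i:
  16, 6, 24, 64, 24  ⇒  2A = 134, A = 67.
Then Σ (y_i + y_{i+1})·c_i = -98, so ȳ = -98 / (6·67) = -49/201.

-49/201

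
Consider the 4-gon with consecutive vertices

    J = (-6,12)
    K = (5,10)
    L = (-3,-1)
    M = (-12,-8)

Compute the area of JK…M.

137.5

Σ = (-120) + (25) + (12) + (-192) = -275
Area = |Σ|/2 = 137.5.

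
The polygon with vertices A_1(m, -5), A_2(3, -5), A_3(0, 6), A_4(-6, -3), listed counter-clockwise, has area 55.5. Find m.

The doubled signed area Σ (x_i y_{i+1} − x_{i+1} y_i) is linear in m.
With m=0 it equals 99; the coefficient of m is -2 (from the two edges through A_1).
So -2·m + 99 = 2·55.5 = 111 ⇒ m = -6.

-6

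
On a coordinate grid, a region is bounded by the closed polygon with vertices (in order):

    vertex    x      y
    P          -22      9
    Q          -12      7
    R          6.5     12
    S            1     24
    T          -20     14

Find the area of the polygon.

Apply Gauss's area formula: 2A = Σ (x_i·y_{i+1} − x_{i+1}·y_i), indices taken mod 5.
P→Q: (-22)(7) − (-12)(9) = -46
Q→R: (-12)(12) − (6.5)(7) = -189.5
R→S: (6.5)(24) − (1)(12) = 144
S→T: (1)(14) − (-20)(24) = 494
T→P: (-20)(9) − (-22)(14) = 128
Σ = 530.5
Area = |Σ|/2 = 265.25.

265.25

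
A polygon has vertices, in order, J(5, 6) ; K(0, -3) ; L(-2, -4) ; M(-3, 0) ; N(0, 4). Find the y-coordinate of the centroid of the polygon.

Apply the surveyor's formula. First the cross-terms c_i = x_i·y_{i+1} − x_{i+1}·y_i:
  -15, -6, -12, -12, -20  ⇒  2A = -65, A = -32.5.
Then Σ (y_i + y_{i+1})·c_i = -203, so ȳ = -203 / (6·(-32.5)) = 203/195.

203/195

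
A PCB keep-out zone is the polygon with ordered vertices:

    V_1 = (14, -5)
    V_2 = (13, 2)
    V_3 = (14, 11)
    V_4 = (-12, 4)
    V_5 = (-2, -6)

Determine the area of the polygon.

285

Apply the shoelace formula: 2A = Σ (x_i·y_{i+1} − x_{i+1}·y_i), indices taken mod 5.
Σ = (93) + (115) + (188) + (80) + (94) = 570
Area = |Σ|/2 = 285.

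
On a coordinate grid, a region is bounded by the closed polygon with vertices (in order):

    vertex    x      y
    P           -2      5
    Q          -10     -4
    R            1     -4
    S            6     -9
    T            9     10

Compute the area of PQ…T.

Apply the shoelace formula: 2A = Σ (x_i·y_{i+1} − x_{i+1}·y_i), indices taken mod 5.
Cross-terms: 58, 44, 15, 141, 65  ⇒  Σ = 323
Area = |Σ|/2 = 161.5.

161.5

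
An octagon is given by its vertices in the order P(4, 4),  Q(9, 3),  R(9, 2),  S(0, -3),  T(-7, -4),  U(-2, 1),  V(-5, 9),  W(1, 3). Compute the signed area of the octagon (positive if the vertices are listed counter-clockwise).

-70.5

Σ = (-24) + (-9) + (-27) + (-21) + (-15) + (-13) + (-24) + (-8) = -141
Signed area = Σ/2 = -70.5 (negative ⇒ clockwise traversal).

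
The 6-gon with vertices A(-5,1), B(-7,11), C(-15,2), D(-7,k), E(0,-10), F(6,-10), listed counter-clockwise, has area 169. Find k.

-9

The doubled signed area Σ (x_i y_{i+1} − x_{i+1} y_i) is linear in k.
With k=0 it equals 203; the coefficient of k is -15 (from the two edges through D).
So -15·k + 203 = 2·169 = 338 ⇒ k = -9.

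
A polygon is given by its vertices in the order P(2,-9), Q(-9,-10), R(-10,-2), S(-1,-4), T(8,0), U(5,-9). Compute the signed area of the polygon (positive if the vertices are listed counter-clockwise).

Apply the shoelace (surveyor's) formula: 2A = Σ (x_i·y_{i+1} − x_{i+1}·y_i), indices taken mod 6.
Σ = (-101) + (-82) + (38) + (32) + (-72) + (-27) = -212
Signed area = Σ/2 = -106 (negative ⇒ clockwise traversal).

-106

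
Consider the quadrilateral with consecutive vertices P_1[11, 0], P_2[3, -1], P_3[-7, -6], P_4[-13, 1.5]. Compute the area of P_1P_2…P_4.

Apply the shoelace formula: 2A = Σ (x_i·y_{i+1} − x_{i+1}·y_i), indices taken mod 4.
Σ = (-11) + (-25) + (-88.5) + (-16.5) = -141
Area = |Σ|/2 = 70.5.

70.5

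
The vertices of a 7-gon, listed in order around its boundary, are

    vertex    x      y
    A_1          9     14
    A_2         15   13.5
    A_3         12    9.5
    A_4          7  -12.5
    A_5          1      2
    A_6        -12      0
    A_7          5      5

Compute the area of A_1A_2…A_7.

Apply the surveyor's formula: 2A = Σ (x_i·y_{i+1} − x_{i+1}·y_i), indices taken mod 7.
A_1→A_2: (9)(13.5) − (15)(14) = -88.5
A_2→A_3: (15)(9.5) − (12)(13.5) = -19.5
A_3→A_4: (12)(-12.5) − (7)(9.5) = -216.5
A_4→A_5: (7)(2) − (1)(-12.5) = 26.5
A_5→A_6: (1)(0) − (-12)(2) = 24
A_6→A_7: (-12)(5) − (5)(0) = -60
A_7→A_1: (5)(14) − (9)(5) = 25
Σ = -309
Area = |Σ|/2 = 154.5.

154.5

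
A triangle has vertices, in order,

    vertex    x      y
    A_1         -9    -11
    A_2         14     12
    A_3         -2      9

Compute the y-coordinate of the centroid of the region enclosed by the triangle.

Apply the shoelace formula. First the cross-terms c_i = x_i·y_{i+1} − x_{i+1}·y_i:
  46, 150, 103  ⇒  2A = 299, A = 149.5.
Then Σ (y_i + y_{i+1})·c_i = 2990, so ȳ = 2990 / (6·149.5) = 10/3.

10/3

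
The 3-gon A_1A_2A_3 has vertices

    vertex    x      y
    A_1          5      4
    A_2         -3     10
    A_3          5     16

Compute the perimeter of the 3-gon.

|A_1A_2| = √((-8)² + (6)²) = √100 = 10
|A_2A_3| = √((8)² + (6)²) = √100 = 10
|A_3A_1| = √((0)² + (-12)²) = √144 = 12
Perimeter = 10 + 10 + 12 = 32.

32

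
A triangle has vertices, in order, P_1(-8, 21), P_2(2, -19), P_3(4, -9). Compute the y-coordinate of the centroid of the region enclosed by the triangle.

-7/3

Apply the surveyor's formula. First the cross-terms c_i = x_i·y_{i+1} − x_{i+1}·y_i:
  110, 58, 12  ⇒  2A = 180, A = 90.
Then Σ (y_i + y_{i+1})·c_i = -1260, so ȳ = -1260 / (6·90) = -7/3.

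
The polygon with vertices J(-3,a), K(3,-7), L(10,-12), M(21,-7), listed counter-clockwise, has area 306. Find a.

22

The doubled signed area Σ (x_i y_{i+1} − x_{i+1} y_i) is linear in a.
With a=0 it equals 216; the coefficient of a is 18 (from the two edges through J).
So 18·a + 216 = 2·306 = 612 ⇒ a = 22.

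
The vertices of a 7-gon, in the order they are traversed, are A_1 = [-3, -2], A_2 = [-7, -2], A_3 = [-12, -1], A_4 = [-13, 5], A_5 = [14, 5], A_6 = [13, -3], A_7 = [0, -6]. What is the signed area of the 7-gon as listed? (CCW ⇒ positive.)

Cross-terms: -8, -17, -73, -135, -107, -78, -18  ⇒  Σ = -436
Signed area = Σ/2 = -218 (negative ⇒ clockwise traversal).

-218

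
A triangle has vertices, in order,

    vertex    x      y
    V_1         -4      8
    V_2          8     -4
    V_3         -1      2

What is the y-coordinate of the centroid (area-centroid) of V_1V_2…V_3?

2

Apply the surveyor's formula. First the cross-terms c_i = x_i·y_{i+1} − x_{i+1}·y_i:
  -48, 12, 0  ⇒  2A = -36, A = -18.
Then Σ (y_i + y_{i+1})·c_i = -216, so ȳ = -216 / (6·(-18)) = 2.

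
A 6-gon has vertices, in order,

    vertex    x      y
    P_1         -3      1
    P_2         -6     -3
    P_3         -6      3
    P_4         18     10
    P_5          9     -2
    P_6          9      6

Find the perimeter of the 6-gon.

|P_1P_2| = √((-3)² + (-4)²) = √25 = 5
|P_2P_3| = √((0)² + (6)²) = √36 = 6
|P_3P_4| = √((24)² + (7)²) = √625 = 25
|P_4P_5| = √((-9)² + (-12)²) = √225 = 15
|P_5P_6| = √((0)² + (8)²) = √64 = 8
|P_6P_1| = √((-12)² + (-5)²) = √169 = 13
Perimeter = 5 + 6 + 25 + 15 + 8 + 13 = 72.

72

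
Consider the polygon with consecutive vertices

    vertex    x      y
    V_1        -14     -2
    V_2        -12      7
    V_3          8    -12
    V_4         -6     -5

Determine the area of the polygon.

Cross-terms: -122, 88, -112, -58  ⇒  Σ = -204
Area = |Σ|/2 = 102.

102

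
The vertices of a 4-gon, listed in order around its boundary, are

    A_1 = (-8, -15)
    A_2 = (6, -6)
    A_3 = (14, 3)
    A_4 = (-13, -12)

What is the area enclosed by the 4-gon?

Apply the surveyor's formula: 2A = Σ (x_i·y_{i+1} − x_{i+1}·y_i), indices taken mod 4.
Σ = (138) + (102) + (-129) + (99) = 210
Area = |Σ|/2 = 105.

105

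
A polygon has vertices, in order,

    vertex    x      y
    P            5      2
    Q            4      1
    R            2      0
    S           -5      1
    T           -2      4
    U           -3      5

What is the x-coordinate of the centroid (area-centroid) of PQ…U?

Apply the shoelace formula. First the cross-terms c_i = x_i·y_{i+1} − x_{i+1}·y_i:
  -3, -2, 2, -18, 2, -31  ⇒  2A = -50, A = -25.
Then Σ (x_i + x_{i+1})·c_i = 9, so x̄ = 9 / (6·(-25)) = -0.06.

-0.06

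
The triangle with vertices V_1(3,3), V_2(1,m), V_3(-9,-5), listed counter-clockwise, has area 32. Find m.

7

Write out the shoelace sum; only the two edges meeting at V_2 involve m:
2·Area = [(3·m − 1·3) + (1·(-5) − (-9)·m)] + -12
       = 12·m + -20 = 64
⇒ m = 7.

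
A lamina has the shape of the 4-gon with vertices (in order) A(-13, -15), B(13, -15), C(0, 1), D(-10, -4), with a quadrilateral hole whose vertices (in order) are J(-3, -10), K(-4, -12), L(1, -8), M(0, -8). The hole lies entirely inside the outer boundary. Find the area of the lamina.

Outer boundary:
Apply the shoelace formula: 2A = Σ (x_i·y_{i+1} − x_{i+1}·y_i), indices taken mod 4.
Σ = (390) + (13) + (10) + (98) = 511
Area = |Σ|/2 = 255.5.
Hole:
Apply the shoelace (surveyor's) formula: 2A = Σ (x_i·y_{i+1} − x_{i+1}·y_i), indices taken mod 4.
Cross-terms: -4, 44, -8, -24  ⇒  Σ = 8
Area = |Σ|/2 = 4.
Net area = 255.5 − 4 = 251.5.

251.5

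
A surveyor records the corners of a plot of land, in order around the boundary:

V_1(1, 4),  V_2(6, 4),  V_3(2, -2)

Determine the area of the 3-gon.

15

V_1→V_2: (1)(4) − (6)(4) = -20
V_2→V_3: (6)(-2) − (2)(4) = -20
V_3→V_1: (2)(4) − (1)(-2) = 10
Σ = -30
Area = |Σ|/2 = 15.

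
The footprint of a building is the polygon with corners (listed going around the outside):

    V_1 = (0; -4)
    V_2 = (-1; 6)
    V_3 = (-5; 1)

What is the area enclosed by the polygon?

22.5

Cross-terms: -4, 29, 20  ⇒  Σ = 45
Area = |Σ|/2 = 22.5.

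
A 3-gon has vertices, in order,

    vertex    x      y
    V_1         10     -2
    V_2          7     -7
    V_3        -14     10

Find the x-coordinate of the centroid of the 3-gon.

Apply the surveyor's formula. First the cross-terms c_i = x_i·y_{i+1} − x_{i+1}·y_i:
  -56, -28, -72  ⇒  2A = -156, A = -78.
Then Σ (x_i + x_{i+1})·c_i = -468, so x̄ = -468 / (6·(-78)) = 1.

1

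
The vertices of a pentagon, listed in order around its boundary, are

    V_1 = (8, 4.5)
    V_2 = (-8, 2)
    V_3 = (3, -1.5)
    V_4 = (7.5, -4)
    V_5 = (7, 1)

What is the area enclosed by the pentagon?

58.125

Apply the shoelace (surveyor's) formula: 2A = Σ (x_i·y_{i+1} − x_{i+1}·y_i), indices taken mod 5.
V_1→V_2: (8)(2) − (-8)(4.5) = 52
V_2→V_3: (-8)(-1.5) − (3)(2) = 6
V_3→V_4: (3)(-4) − (7.5)(-1.5) = -0.75
V_4→V_5: (7.5)(1) − (7)(-4) = 35.5
V_5→V_1: (7)(4.5) − (8)(1) = 23.5
Σ = 116.25
Area = |Σ|/2 = 58.125.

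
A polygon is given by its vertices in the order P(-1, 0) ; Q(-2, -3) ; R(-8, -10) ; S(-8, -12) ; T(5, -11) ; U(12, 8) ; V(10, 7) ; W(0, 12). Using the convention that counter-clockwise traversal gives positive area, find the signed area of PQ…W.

Apply Gauss's area formula: 2A = Σ (x_i·y_{i+1} − x_{i+1}·y_i), indices taken mod 8.
P→Q: (-1)(-3) − (-2)(0) = 3
Q→R: (-2)(-10) − (-8)(-3) = -4
R→S: (-8)(-12) − (-8)(-10) = 16
S→T: (-8)(-11) − (5)(-12) = 148
T→U: (5)(8) − (12)(-11) = 172
U→V: (12)(7) − (10)(8) = 4
V→W: (10)(12) − (0)(7) = 120
W→P: (0)(0) − (-1)(12) = 12
Σ = 471
Signed area = Σ/2 = 235.5 (positive ⇒ counter-clockwise traversal).

235.5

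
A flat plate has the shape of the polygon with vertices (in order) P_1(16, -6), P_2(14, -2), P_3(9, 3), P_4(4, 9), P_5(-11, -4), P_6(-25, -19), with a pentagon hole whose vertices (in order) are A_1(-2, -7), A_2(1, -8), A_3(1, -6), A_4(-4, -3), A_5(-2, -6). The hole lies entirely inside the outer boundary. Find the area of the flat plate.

404.5

Outer boundary:
Apply the shoelace (surveyor's) formula: 2A = Σ (x_i·y_{i+1} − x_{i+1}·y_i), indices taken mod 6.
P_1→P_2: (16)(-2) − (14)(-6) = 52
P_2→P_3: (14)(3) − (9)(-2) = 60
P_3→P_4: (9)(9) − (4)(3) = 69
P_4→P_5: (4)(-4) − (-11)(9) = 83
P_5→P_6: (-11)(-19) − (-25)(-4) = 109
P_6→P_1: (-25)(-6) − (16)(-19) = 454
Σ = 827
Area = |Σ|/2 = 413.5.
Hole:
Apply the surveyor's formula: 2A = Σ (x_i·y_{i+1} − x_{i+1}·y_i), indices taken mod 5.
Σ = (23) + (2) + (-27) + (18) + (2) = 18
Area = |Σ|/2 = 9.
Net area = 413.5 − 9 = 404.5.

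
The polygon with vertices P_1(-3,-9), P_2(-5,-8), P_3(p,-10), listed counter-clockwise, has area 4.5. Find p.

The doubled signed area Σ (x_i y_{i+1} − x_{i+1} y_i) is linear in p.
With p=0 it equals -1; the coefficient of p is -1 (from the two edges through P_3).
So -1·p + -1 = 2·4.5 = 9 ⇒ p = -10.

-10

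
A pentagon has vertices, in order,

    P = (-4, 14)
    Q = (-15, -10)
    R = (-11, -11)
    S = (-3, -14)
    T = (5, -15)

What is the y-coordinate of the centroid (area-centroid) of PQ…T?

-75/19

Apply the surveyor's formula. First the cross-terms c_i = x_i·y_{i+1} − x_{i+1}·y_i:
  250, 55, 121, 115, 10  ⇒  2A = 551, A = 275.5.
Then Σ (y_i + y_{i+1})·c_i = -6525, so ȳ = -6525 / (6·275.5) = -75/19.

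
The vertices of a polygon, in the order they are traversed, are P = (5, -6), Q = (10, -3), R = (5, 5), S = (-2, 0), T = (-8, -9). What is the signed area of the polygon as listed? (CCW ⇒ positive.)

Apply the shoelace formula: 2A = Σ (x_i·y_{i+1} − x_{i+1}·y_i), indices taken mod 5.
P→Q: (5)(-3) − (10)(-6) = 45
Q→R: (10)(5) − (5)(-3) = 65
R→S: (5)(0) − (-2)(5) = 10
S→T: (-2)(-9) − (-8)(0) = 18
T→P: (-8)(-6) − (5)(-9) = 93
Σ = 231
Signed area = Σ/2 = 115.5 (positive ⇒ counter-clockwise traversal).

115.5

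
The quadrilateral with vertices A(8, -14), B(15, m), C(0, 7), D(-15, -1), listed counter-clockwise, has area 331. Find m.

3

The doubled signed area Σ (x_i y_{i+1} − x_{i+1} y_i) is linear in m.
With m=0 it equals 638; the coefficient of m is 8 (from the two edges through B).
So 8·m + 638 = 2·331 = 662 ⇒ m = 3.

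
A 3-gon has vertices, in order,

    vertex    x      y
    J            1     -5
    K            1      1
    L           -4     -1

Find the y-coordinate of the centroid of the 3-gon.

-5/3

Apply the shoelace formula. First the cross-terms c_i = x_i·y_{i+1} − x_{i+1}·y_i:
  6, 3, 21  ⇒  2A = 30, A = 15.
Then Σ (y_i + y_{i+1})·c_i = -150, so ȳ = -150 / (6·15) = -5/3.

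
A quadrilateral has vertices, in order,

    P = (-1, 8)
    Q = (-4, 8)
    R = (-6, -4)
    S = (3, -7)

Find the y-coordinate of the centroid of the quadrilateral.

7/53

Apply Gauss's area formula. First the cross-terms c_i = x_i·y_{i+1} − x_{i+1}·y_i:
  24, 64, 54, 17  ⇒  2A = 159, A = 79.5.
Then Σ (y_i + y_{i+1})·c_i = 63, so ȳ = 63 / (6·79.5) = 7/53.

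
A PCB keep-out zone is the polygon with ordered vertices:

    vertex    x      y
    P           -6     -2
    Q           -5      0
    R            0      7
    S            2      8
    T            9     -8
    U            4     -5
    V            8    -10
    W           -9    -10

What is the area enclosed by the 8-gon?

P→Q: (-6)(0) − (-5)(-2) = -10
Q→R: (-5)(7) − (0)(0) = -35
R→S: (0)(8) − (2)(7) = -14
S→T: (2)(-8) − (9)(8) = -88
T→U: (9)(-5) − (4)(-8) = -13
U→V: (4)(-10) − (8)(-5) = 0
V→W: (8)(-10) − (-9)(-10) = -170
W→P: (-9)(-2) − (-6)(-10) = -42
Σ = -372
Area = |Σ|/2 = 186.

186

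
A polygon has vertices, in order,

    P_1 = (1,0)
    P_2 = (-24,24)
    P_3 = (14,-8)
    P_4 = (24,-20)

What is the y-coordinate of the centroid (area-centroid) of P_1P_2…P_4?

-28/47

Apply the shoelace formula. First the cross-terms c_i = x_i·y_{i+1} − x_{i+1}·y_i:
  24, -144, -88, 20  ⇒  2A = -188, A = -94.
Then Σ (y_i + y_{i+1})·c_i = 336, so ȳ = 336 / (6·(-94)) = -28/47.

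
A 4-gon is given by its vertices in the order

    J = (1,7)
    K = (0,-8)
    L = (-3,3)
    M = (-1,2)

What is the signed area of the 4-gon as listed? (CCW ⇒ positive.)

-22

Apply the surveyor's formula: 2A = Σ (x_i·y_{i+1} − x_{i+1}·y_i), indices taken mod 4.
Σ = (-8) + (-24) + (-3) + (-9) = -44
Signed area = Σ/2 = -22 (negative ⇒ clockwise traversal).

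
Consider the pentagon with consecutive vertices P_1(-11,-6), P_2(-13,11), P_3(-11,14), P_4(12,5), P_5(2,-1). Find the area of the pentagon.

Apply the shoelace formula: 2A = Σ (x_i·y_{i+1} − x_{i+1}·y_i), indices taken mod 5.
Σ = (-199) + (-61) + (-223) + (-22) + (-23) = -528
Area = |Σ|/2 = 264.

264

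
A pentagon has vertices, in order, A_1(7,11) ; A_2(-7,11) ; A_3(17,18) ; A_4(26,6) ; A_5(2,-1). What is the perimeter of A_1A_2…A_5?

|A_1A_2| = √((-14)² + (0)²) = √196 = 14
|A_2A_3| = √((24)² + (7)²) = √625 = 25
|A_3A_4| = √((9)² + (-12)²) = √225 = 15
|A_4A_5| = √((-24)² + (-7)²) = √625 = 25
|A_5A_1| = √((5)² + (12)²) = √169 = 13
Perimeter = 14 + 25 + 15 + 25 + 13 = 92.

92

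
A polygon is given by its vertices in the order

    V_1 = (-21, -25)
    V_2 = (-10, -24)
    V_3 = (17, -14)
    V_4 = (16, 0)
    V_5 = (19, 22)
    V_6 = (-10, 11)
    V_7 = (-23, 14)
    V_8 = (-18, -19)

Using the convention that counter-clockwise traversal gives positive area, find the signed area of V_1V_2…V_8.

Apply the shoelace (surveyor's) formula: 2A = Σ (x_i·y_{i+1} − x_{i+1}·y_i), indices taken mod 8.
V_1→V_2: (-21)(-24) − (-10)(-25) = 254
V_2→V_3: (-10)(-14) − (17)(-24) = 548
V_3→V_4: (17)(0) − (16)(-14) = 224
V_4→V_5: (16)(22) − (19)(0) = 352
V_5→V_6: (19)(11) − (-10)(22) = 429
V_6→V_7: (-10)(14) − (-23)(11) = 113
V_7→V_8: (-23)(-19) − (-18)(14) = 689
V_8→V_1: (-18)(-25) − (-21)(-19) = 51
Σ = 2660
Signed area = Σ/2 = 1330 (positive ⇒ counter-clockwise traversal).

1330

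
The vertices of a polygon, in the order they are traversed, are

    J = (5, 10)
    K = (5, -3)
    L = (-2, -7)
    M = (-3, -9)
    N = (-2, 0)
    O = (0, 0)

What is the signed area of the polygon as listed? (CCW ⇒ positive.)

Apply the surveyor's formula: 2A = Σ (x_i·y_{i+1} − x_{i+1}·y_i), indices taken mod 6.
Σ = (-65) + (-41) + (-3) + (-18) + (0) + (0) = -127
Signed area = Σ/2 = -63.5 (negative ⇒ clockwise traversal).

-63.5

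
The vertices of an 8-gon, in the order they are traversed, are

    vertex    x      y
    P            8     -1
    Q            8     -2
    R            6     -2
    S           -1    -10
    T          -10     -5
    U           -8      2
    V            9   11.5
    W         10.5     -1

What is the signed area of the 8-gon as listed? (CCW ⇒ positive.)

-235.625

Cross-terms: -8, -4, -62, -95, -60, -110, -129.75, -2.5  ⇒  Σ = -471.25
Signed area = Σ/2 = -235.625 (negative ⇒ clockwise traversal).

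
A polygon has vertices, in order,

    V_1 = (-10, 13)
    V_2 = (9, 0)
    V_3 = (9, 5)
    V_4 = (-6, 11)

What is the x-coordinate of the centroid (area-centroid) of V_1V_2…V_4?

Apply the shoelace formula. First the cross-terms c_i = x_i·y_{i+1} − x_{i+1}·y_i:
  -117, 45, 129, 32  ⇒  2A = 89, A = 44.5.
Then Σ (x_i + x_{i+1})·c_i = 802, so x̄ = 802 / (6·44.5) = 802/267.

802/267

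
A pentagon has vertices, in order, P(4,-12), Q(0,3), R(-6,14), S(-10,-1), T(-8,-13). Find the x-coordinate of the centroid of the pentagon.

Apply the shoelace (surveyor's) formula. First the cross-terms c_i = x_i·y_{i+1} − x_{i+1}·y_i:
  12, 18, 146, 122, 148  ⇒  2A = 446, A = 223.
Then Σ (x_i + x_{i+1})·c_i = -5184, so x̄ = -5184 / (6·223) = -864/223.

-864/223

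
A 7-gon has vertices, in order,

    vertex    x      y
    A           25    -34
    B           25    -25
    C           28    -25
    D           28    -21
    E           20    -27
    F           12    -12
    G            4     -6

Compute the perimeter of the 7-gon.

88

|AB| = √((0)² + (9)²) = √81 = 9
|BC| = √((3)² + (0)²) = √9 = 3
|CD| = √((0)² + (4)²) = √16 = 4
|DE| = √((-8)² + (-6)²) = √100 = 10
|EF| = √((-8)² + (15)²) = √289 = 17
|FG| = √((-8)² + (6)²) = √100 = 10
|GA| = √((21)² + (-28)²) = √1225 = 35
Perimeter = 9 + 3 + 4 + 10 + 17 + 10 + 35 = 88.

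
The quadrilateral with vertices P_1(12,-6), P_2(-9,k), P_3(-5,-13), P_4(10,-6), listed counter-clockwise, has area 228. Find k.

13

The doubled signed area Σ (x_i y_{i+1} − x_{i+1} y_i) is linear in k.
With k=0 it equals 235; the coefficient of k is 17 (from the two edges through P_2).
So 17·k + 235 = 2·228 = 456 ⇒ k = 13.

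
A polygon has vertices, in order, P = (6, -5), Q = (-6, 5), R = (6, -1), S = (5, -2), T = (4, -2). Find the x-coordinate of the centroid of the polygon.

175/123

Apply the shoelace formula. First the cross-terms c_i = x_i·y_{i+1} − x_{i+1}·y_i:
  0, -24, -7, -2, -8  ⇒  2A = -41, A = -20.5.
Then Σ (x_i + x_{i+1})·c_i = -175, so x̄ = -175 / (6·(-20.5)) = 175/123.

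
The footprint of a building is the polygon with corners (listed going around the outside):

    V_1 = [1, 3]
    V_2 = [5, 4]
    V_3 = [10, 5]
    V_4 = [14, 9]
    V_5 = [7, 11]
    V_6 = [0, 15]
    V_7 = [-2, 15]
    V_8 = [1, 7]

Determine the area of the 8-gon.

Cross-terms: -11, -15, 20, 91, 105, 30, -29, -4  ⇒  Σ = 187
Area = |Σ|/2 = 93.5.

93.5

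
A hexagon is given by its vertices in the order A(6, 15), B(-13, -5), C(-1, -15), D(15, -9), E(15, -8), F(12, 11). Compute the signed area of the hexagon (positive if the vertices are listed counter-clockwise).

489.5

A→B: (6)(-5) − (-13)(15) = 165
B→C: (-13)(-15) − (-1)(-5) = 190
C→D: (-1)(-9) − (15)(-15) = 234
D→E: (15)(-8) − (15)(-9) = 15
E→F: (15)(11) − (12)(-8) = 261
F→A: (12)(15) − (6)(11) = 114
Σ = 979
Signed area = Σ/2 = 489.5 (positive ⇒ counter-clockwise traversal).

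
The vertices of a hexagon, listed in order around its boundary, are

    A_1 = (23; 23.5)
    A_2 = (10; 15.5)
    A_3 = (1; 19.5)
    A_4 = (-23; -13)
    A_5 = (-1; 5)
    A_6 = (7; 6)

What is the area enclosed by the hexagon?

Apply the shoelace (surveyor's) formula: 2A = Σ (x_i·y_{i+1} − x_{i+1}·y_i), indices taken mod 6.
Σ = (121.5) + (179.5) + (435.5) + (-128) + (-41) + (26.5) = 594
Area = |Σ|/2 = 297.

297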